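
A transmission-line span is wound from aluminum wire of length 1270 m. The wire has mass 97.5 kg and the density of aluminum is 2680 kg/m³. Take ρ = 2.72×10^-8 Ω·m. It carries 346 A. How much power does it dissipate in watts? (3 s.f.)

1.44×10^5 W

A = m/(density·L) = 97.5/(2680×1270) = 2.8646e-05 m²
R = ρL/A = (2.72×10^-8)(1270)/(2.8646e-05) = 1.206 Ω
P = I²R = (346)² × 1.206 = 1.44×10^5 W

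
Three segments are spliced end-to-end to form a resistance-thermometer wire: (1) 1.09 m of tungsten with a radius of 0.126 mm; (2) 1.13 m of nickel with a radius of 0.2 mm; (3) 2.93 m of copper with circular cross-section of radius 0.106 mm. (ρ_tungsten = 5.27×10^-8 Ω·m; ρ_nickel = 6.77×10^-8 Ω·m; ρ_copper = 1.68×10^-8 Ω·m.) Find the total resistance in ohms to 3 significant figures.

3.15 Ω

Seg 1: A = πr² = π(1.2600e-04 m)² = 4.988e-08 m²
R_1 = (5.27×10^-8)(1.09)/(4.988e-08) = 1.152 Ω
Seg 2: A = πr² = π(2.0000e-04 m)² = 1.257e-07 m²
R_2 = (6.77×10^-8)(1.13)/(1.257e-07) = 0.6088 Ω
Seg 3: A = πr² = π(1.0600e-04 m)² = 3.530e-08 m²
R_3 = (1.68×10^-8)(2.93)/(3.530e-08) = 1.394 Ω
R_total = R_1 + R_2 + R_3 = 3.15 Ω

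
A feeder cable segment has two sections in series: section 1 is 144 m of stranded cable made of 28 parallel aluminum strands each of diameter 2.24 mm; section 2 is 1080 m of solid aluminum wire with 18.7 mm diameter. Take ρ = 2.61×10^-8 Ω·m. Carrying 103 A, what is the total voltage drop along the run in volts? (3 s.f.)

Section 1: A_strand = π(1.1200e-03)² = 3.941e-06 m²; R₁ = ρL/(N·A_s) = (2.61×10^-8)(144)/(28×3.941e-06) = 0.03406 Ω
Section 2: A = π(d/2)² = π(9.3500e-03 m)² = 2.746e-04 m²
R₂ = (2.61×10^-8)(1080)/(2.746e-04) = 0.1026 Ω
R = R₁ + R₂ = 0.1367 Ω
V = IR = 103 × 0.1367 = 14.1 V

14.1 V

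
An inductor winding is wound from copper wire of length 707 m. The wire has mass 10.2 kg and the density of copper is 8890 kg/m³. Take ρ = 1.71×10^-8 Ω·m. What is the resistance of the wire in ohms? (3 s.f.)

A = m/(density·L) = 10.2/(8890×707) = 1.6229e-06 m²
R = ρL/A = (1.71×10^-8)(707)/(1.6229e-06) = 7.45 Ω

7.45 Ω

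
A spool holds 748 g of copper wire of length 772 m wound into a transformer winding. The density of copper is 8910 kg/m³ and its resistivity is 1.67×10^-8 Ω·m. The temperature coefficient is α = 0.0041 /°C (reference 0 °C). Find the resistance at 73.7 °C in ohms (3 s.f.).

A = m/(density·L) = 0.748/(8910×772) = 1.0874e-07 m²
R = ρL/A = (1.67×10^-8)(772)/(1.0874e-07) = 118.6 Ω
R(73.7 °C) = 118.6 × (1 + 0.0041×73.7) = 154 Ω

154 Ω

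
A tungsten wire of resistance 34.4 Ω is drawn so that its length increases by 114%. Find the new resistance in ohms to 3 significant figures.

k = 1 + 114/100 = 2.14; volume constant ⇒ A' = A/k, so R' = k²R.
R' = 4.58 × 34.4 = 158 Ω

158 Ω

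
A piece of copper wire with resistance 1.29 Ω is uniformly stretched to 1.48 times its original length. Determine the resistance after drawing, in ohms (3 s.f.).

Volume constant ⇒ A' = A/k with k = 1.48. R' = ρ(kL)/(A/k) = k²R.
R' = 2.19 × 1.29 = 2.83 Ω

2.83 Ω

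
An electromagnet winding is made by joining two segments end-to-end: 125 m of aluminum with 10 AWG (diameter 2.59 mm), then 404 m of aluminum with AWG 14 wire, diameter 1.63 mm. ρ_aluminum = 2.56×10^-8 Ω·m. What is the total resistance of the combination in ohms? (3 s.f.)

Segment 1: A = π(2.59/2 mm)² = π(1.2950e-03 m)² = 5.269e-06 m²
R₁ = ρL/A = (2.56×10^-8)(125)/(5.269e-06) = 0.6074 Ω
Segment 2: A = π(1.63/2 mm)² = π(8.1500e-04 m)² = 2.087e-06 m²
R₂ = (2.56×10^-8)(404)/(2.087e-06) = 4.956 Ω
R = R₁ + R₂ = 5.56 Ω

5.56 Ω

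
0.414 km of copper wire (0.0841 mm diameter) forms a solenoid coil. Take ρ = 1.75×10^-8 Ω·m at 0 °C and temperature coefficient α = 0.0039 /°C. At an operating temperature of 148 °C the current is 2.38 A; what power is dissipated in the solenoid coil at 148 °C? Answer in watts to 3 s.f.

11700 W

A = π(d/2)² = π(4.2050e-05 m)² = 5.555e-09 m²
R₍0₎ = ρL/A = (1.75×10^-8)(414)/(5.555e-09) = 1304 Ω
R₍148₎ = R₍0₎(1 + αΔT) = 1304 × (1 + 0.0039×148) = 2057 Ω
P = I²R = (2.38)² × 2057 = 11700 W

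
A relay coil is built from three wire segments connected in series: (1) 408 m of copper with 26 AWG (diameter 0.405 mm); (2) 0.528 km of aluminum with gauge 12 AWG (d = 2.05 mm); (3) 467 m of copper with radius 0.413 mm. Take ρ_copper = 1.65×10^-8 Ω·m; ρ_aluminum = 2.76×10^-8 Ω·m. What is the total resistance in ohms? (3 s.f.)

71.1 Ω

Seg 1: A = π(0.405/2 mm)² = π(2.0250e-04 m)² = 1.288e-07 m²
R_1 = (1.65×10^-8)(408)/(1.288e-07) = 52.26 Ω
Seg 2: A = π(2.05/2 mm)² = π(1.0250e-03 m)² = 3.301e-06 m²
R_2 = (2.76×10^-8)(528)/(3.301e-06) = 4.415 Ω
Seg 3: A = πr² = π(4.1300e-04 m)² = 5.359e-07 m²
R_3 = (1.65×10^-8)(467)/(5.359e-07) = 14.38 Ω
R_total = R_1 + R_2 + R_3 = 71.1 Ω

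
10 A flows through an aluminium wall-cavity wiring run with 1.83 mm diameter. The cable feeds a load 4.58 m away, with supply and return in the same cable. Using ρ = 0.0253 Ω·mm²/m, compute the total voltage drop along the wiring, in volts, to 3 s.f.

ρ = 0.0253 Ω·mm²/m = 2.53×10^-8 Ω·m
A = π(d/2)² = π(9.1500e-04 m)² = 2.630e-06 m²
Total conductor length (both ways) L = 2 × 4.58 = 9.16 m
R = ρL/A = (2.53×10^-8)(9.16)/(2.630e-06) = 0.08811 Ω
V = IR = 10 × 0.08811 = 0.881 V

0.881 V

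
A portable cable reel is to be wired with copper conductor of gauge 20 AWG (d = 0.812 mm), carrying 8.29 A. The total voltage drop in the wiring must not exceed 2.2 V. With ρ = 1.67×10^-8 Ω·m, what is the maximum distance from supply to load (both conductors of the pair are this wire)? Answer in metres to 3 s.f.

A = π(0.812/2 mm)² = π(4.0600e-04 m)² = 5.178e-07 m²
L_max = V_max·A/(2·ρI) = (2.2)(5.178e-07)/(2×1.67×10^-8×8.29) = 4.11 m

4.11 m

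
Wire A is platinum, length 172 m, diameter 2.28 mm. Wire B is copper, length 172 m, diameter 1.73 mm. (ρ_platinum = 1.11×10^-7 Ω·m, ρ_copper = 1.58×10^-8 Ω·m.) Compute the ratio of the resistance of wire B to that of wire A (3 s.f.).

R ∝ ρL/d², so R_B/R_A = (ρ_B/ρ_A) × (d_A/d_B)²
= (1.58×10^-8/1.11×10^-7) × (2.28/1.73)² = 0.247

0.247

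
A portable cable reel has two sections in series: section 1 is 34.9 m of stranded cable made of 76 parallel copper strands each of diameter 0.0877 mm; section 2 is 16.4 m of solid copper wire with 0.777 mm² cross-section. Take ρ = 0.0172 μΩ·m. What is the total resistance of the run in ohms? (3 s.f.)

ρ = 0.0172 μΩ·m = 1.72×10^-8 Ω·m
Section 1: A_strand = π(4.3850e-05)² = 6.041e-09 m²; R₁ = ρL/(N·A_s) = (1.72×10^-8)(34.9)/(76×6.041e-09) = 1.308 Ω
Section 2: A = 0.777 mm² = 7.770e-07 m²
R₂ = (1.72×10^-8)(16.4)/(7.770e-07) = 0.363 Ω
R = R₁ + R₂ = 1.67 Ω

1.67 Ω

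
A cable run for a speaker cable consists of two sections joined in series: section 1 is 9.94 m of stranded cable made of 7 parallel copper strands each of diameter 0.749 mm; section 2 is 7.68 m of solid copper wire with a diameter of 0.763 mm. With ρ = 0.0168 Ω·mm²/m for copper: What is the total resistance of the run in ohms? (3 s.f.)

ρ = 0.0168 Ω·mm²/m = 1.68×10^-8 Ω·m
Section 1: A_strand = π(3.7450e-04)² = 4.406e-07 m²; R₁ = ρL/(N·A_s) = (1.68×10^-8)(9.94)/(7×4.406e-07) = 0.05414 Ω
Section 2: A = π(d/2)² = π(3.8150e-04 m)² = 4.572e-07 m²
R₂ = (1.68×10^-8)(7.68)/(4.572e-07) = 0.2822 Ω
R = R₁ + R₂ = 0.336 Ω

0.336 Ω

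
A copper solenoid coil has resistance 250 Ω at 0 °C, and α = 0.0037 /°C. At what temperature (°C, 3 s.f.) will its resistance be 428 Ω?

192 °C

R = R₀(1 + α(T − T₀)) ⇒ T = T₀ + (R/R₀ − 1)/α
T = 0 + (428/250 − 1)/0.0037 = 0 + (0.712)/0.0037 = 192 °C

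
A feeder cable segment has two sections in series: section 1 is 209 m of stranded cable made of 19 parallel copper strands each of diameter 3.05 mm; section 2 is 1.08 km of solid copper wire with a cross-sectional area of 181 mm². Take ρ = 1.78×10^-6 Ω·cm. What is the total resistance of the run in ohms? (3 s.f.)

ρ = 1.78×10^-6 Ω·cm = 1.78×10^-8 Ω·m
Section 1: A_strand = π(1.5250e-03)² = 7.306e-06 m²; R₁ = ρL/(N·A_s) = (1.78×10^-8)(209)/(19×7.306e-06) = 0.0268 Ω
Section 2: A = 181 mm² = 1.810e-04 m²
R₂ = (1.78×10^-8)(1080)/(1.810e-04) = 0.1062 Ω
R = R₁ + R₂ = 0.133 Ω

0.133 Ω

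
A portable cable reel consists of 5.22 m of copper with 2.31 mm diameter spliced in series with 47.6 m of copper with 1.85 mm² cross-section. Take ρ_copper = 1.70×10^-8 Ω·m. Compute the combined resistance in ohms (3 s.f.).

0.459 Ω

Segment 1: A = π(d/2)² = π(1.1550e-03 m)² = 4.191e-06 m²
R₁ = ρL/A = (1.70×10^-8)(5.22)/(4.191e-06) = 0.02117 Ω
Segment 2: A = 1.85 mm² = 1.850e-06 m²
R₂ = (1.70×10^-8)(47.6)/(1.850e-06) = 0.4374 Ω
R = R₁ + R₂ = 0.459 Ω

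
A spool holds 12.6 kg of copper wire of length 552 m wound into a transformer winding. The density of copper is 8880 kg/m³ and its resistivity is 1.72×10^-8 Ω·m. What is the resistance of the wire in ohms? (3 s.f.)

A = m/(density·L) = 12.6/(8880×552) = 2.5705e-06 m²
R = ρL/A = (1.72×10^-8)(552)/(2.5705e-06) = 3.69 Ω

3.69 Ω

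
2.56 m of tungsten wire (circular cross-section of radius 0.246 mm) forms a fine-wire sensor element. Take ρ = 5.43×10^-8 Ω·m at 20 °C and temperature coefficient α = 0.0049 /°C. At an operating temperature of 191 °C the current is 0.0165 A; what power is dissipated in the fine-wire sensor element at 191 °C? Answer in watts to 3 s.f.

3.66×10^-4 W

A = πr² = π(2.4600e-04 m)² = 1.901e-07 m²
R₍20₎ = ρL/A = (5.43×10^-8)(2.56)/(1.901e-07) = 0.7312 Ω
R₍191₎ = R₍20₎(1 + αΔT) = 0.7312 × (1 + 0.0049×171) = 1.344 Ω
P = I²R = (0.0165)² × 1.344 = 3.66×10^-4 W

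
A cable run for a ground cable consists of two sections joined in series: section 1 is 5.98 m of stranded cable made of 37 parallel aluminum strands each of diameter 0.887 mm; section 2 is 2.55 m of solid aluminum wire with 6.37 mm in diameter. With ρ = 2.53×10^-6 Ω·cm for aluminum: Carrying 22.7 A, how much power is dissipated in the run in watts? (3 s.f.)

4.45 W

ρ = 2.53×10^-6 Ω·cm = 2.53×10^-8 Ω·m
Section 1: A_strand = π(4.4350e-04)² = 6.179e-07 m²; R₁ = ρL/(N·A_s) = (2.53×10^-8)(5.98)/(37×6.179e-07) = 0.006617 Ω
Section 2: A = π(d/2)² = π(3.1850e-03 m)² = 3.187e-05 m²
R₂ = (2.53×10^-8)(2.55)/(3.187e-05) = 0.002024 Ω
R = R₁ + R₂ = 0.008642 Ω
P = I²R = (22.7)² × 0.008642 = 4.45 W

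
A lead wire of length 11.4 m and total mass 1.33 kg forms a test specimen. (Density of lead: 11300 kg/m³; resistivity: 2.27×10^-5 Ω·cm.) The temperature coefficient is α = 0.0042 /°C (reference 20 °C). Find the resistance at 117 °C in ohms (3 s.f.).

ρ = 2.27×10^-5 Ω·cm = 2.27×10^-7 Ω·m
A = m/(density·L) = 1.33/(11300×11.4) = 1.0324e-05 m²
R = ρL/A = (2.27×10^-7)(11.4)/(1.0324e-05) = 0.2506 Ω
R(117 °C) = 0.2506 × (1 + 0.0042×97) = 0.353 Ω

0.353 Ω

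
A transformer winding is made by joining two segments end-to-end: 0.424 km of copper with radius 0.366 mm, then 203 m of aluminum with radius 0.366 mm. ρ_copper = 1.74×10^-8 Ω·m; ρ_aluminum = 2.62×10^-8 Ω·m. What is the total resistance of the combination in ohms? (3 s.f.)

30.2 Ω

Segment 1: A = πr² = π(3.6600e-04 m)² = 4.208e-07 m²
R₁ = ρL/A = (1.74×10^-8)(424)/(4.208e-07) = 17.53 Ω
R₂ = (2.62×10^-8)(203)/(4.208e-07) = 12.64 Ω
R = R₁ + R₂ = 30.2 Ω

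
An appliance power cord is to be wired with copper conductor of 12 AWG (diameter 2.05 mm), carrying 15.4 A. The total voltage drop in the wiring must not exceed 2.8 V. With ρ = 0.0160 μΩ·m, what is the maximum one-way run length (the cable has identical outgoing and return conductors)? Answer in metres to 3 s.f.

18.8 m

ρ = 0.0160 μΩ·m = 1.60×10^-8 Ω·m
A = π(2.05/2 mm)² = π(1.0250e-03 m)² = 3.301e-06 m²
L_max = V_max·A/(2·ρI) = (2.8)(3.301e-06)/(2×1.60×10^-8×15.4) = 18.8 m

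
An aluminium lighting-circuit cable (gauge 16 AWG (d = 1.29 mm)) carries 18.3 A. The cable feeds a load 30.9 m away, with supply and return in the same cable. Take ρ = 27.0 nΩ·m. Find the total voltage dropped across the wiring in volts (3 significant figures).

ρ = 27.0 nΩ·m = 2.70×10^-8 Ω·m
A = π(1.29/2 mm)² = π(6.4500e-04 m)² = 1.307e-06 m²
Total conductor length (both ways) L = 2 × 30.9 = 61.8 m
R = ρL/A = (2.70×10^-8)(61.8)/(1.307e-06) = 1.277 Ω
V = IR = 18.3 × 1.277 = 23.4 V

23.4 V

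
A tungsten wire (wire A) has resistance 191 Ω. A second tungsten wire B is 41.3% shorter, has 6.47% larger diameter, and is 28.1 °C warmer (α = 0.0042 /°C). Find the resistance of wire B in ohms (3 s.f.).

111 Ω

R ∝ ρL/d² with ρ ∝ (1+αΔT), so R_B/R_A = (1 − 41.3/100) × (1 + 6.47/100)⁻² × (1 + 0.0042×28.1)
= 0.587 × 0.8822 × 1.118 = 0.5789
R_B = 0.5789 × 191 = 111 Ω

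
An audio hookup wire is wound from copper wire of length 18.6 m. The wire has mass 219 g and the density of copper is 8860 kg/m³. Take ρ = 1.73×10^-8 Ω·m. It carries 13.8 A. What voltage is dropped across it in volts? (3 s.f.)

3.34 V

A = m/(density·L) = 0.219/(8860×18.6) = 1.3289e-06 m²
R = ρL/A = (1.73×10^-8)(18.6)/(1.3289e-06) = 0.2421 Ω
V = IR = 13.8 × 0.2421 = 3.34 V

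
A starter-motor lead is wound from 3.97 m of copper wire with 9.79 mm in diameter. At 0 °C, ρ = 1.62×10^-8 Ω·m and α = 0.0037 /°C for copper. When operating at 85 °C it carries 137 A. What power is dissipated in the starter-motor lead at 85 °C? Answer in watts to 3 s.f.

A = π(d/2)² = π(4.8950e-03 m)² = 7.528e-05 m²
R₍0₎ = ρL/A = (1.62×10^-8)(3.97)/(7.528e-05) = 8.544×10^-4 Ω
R₍85₎ = R₍0₎(1 + αΔT) = 8.544×10^-4 × (1 + 0.0037×85) = 0.001123 Ω
P = I²R = (137)² × 0.001123 = 21.1 W

21.1 W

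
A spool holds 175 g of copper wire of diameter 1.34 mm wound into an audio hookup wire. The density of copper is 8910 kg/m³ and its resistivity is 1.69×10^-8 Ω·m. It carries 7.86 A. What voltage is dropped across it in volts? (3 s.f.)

1.31 V

A = π(d/2)² = π(6.7000e-04 m)² = 1.4103e-06 m²
L = m/(density·A) = 0.175/(8910×1.4103e-06) = 13.93 m
R = ρL/A = (1.69×10^-8)(13.93)/(1.4103e-06) = 0.1669 Ω
V = IR = 7.86 × 0.1669 = 1.31 V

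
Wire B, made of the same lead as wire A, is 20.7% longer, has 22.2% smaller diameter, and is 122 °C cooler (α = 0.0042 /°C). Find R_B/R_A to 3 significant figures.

0.972

R ∝ ρL/d² with ρ ∝ (1+αΔT), so R_B/R_A = (1 + 20.7/100) × (1 − 22.2/100)⁻² × (1 − 0.0042×122)
= 1.207 × 1.652 × 0.4876 = 0.972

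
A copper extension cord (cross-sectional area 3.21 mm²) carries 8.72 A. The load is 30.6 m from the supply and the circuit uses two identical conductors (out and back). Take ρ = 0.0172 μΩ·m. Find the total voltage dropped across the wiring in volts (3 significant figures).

2.86 V

ρ = 0.0172 μΩ·m = 1.72×10^-8 Ω·m
A = 3.21 mm² = 3.210e-06 m²
Total conductor length (both ways) L = 2 × 30.6 = 61.2 m
R = ρL/A = (1.72×10^-8)(61.2)/(3.210e-06) = 0.3279 Ω
V = IR = 8.72 × 0.3279 = 2.86 V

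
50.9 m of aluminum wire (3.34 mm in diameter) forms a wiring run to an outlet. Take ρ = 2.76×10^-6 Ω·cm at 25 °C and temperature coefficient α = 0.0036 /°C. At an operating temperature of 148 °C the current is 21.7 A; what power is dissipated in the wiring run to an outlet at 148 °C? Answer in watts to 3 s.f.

109 W

ρ = 2.76×10^-6 Ω·cm = 2.76×10^-8 Ω·m
A = π(d/2)² = π(1.6700e-03 m)² = 8.762e-06 m²
R₍25₎ = ρL/A = (2.76×10^-8)(50.9)/(8.762e-06) = 0.1603 Ω
R₍148₎ = R₍25₎(1 + αΔT) = 0.1603 × (1 + 0.0036×123) = 0.2313 Ω
P = I²R = (21.7)² × 0.2313 = 109 W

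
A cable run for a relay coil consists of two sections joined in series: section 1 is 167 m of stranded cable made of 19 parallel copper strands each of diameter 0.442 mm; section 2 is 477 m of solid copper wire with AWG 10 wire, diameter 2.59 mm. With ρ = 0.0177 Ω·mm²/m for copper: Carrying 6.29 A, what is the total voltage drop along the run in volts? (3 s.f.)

16.5 V

ρ = 0.0177 Ω·mm²/m = 1.77×10^-8 Ω·m
Section 1: A_strand = π(2.2100e-04)² = 1.534e-07 m²; R₁ = ρL/(N·A_s) = (1.77×10^-8)(167)/(19×1.534e-07) = 1.014 Ω
Section 2: A = π(2.59/2 mm)² = π(1.2950e-03 m)² = 5.269e-06 m²
R₂ = (1.77×10^-8)(477)/(5.269e-06) = 1.603 Ω
R = R₁ + R₂ = 2.616 Ω
V = IR = 6.29 × 2.616 = 16.5 V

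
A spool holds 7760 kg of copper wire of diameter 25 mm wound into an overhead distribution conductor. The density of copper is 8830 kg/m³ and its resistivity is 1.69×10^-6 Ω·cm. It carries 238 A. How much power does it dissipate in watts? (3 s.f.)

3490 W

ρ = 1.69×10^-6 Ω·cm = 1.69×10^-8 Ω·m
A = π(d/2)² = π(1.2500e-02 m)² = 4.9087e-04 m²
L = m/(density·A) = 7760/(8830×4.9087e-04) = 1790 m
R = ρL/A = (1.69×10^-8)(1790)/(4.9087e-04) = 0.06164 Ω
P = I²R = (238)² × 0.06164 = 3490 W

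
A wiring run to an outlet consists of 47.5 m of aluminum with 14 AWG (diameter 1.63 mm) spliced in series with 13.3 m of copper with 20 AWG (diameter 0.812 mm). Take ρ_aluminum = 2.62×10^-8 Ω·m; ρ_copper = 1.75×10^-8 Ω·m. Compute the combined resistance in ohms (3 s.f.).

1.05 Ω

Segment 1: A = π(1.63/2 mm)² = π(8.1500e-04 m)² = 2.087e-06 m²
R₁ = ρL/A = (2.62×10^-8)(47.5)/(2.087e-06) = 0.5964 Ω
Segment 2: A = π(0.812/2 mm)² = π(4.0600e-04 m)² = 5.178e-07 m²
R₂ = (1.75×10^-8)(13.3)/(5.178e-07) = 0.4495 Ω
R = R₁ + R₂ = 1.05 Ω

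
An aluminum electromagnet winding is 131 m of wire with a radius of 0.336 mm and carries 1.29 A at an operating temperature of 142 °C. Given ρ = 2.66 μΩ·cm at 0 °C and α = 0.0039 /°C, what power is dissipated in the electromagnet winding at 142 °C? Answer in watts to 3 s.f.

25.4 W

ρ = 2.66 μΩ·cm = 2.66×10^-8 Ω·m
A = πr² = π(3.3600e-04 m)² = 3.547e-07 m²
R₍0₎ = ρL/A = (2.66×10^-8)(131)/(3.547e-07) = 9.825 Ω
R₍142₎ = R₍0₎(1 + αΔT) = 9.825 × (1 + 0.0039×142) = 15.27 Ω
P = I²R = (1.29)² × 15.27 = 25.4 W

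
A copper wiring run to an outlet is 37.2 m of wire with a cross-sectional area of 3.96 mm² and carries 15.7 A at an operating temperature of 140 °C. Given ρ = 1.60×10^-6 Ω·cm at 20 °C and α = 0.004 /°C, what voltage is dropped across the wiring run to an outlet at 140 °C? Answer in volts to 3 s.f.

3.49 V

ρ = 1.60×10^-6 Ω·cm = 1.60×10^-8 Ω·m
A = 3.96 mm² = 3.960e-06 m²
R₍20₎ = ρL/A = (1.60×10^-8)(37.2)/(3.960e-06) = 0.1503 Ω
R₍140₎ = R₍20₎(1 + αΔT) = 0.1503 × (1 + 0.004×120) = 0.2224 Ω
V = IR = 15.7 × 0.2224 = 3.49 V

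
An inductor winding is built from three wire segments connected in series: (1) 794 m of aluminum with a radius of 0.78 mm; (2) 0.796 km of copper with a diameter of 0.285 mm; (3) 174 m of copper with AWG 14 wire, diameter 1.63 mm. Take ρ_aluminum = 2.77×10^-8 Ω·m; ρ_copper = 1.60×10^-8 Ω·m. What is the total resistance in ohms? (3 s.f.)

212 Ω

Seg 1: A = πr² = π(7.8000e-04 m)² = 1.911e-06 m²
R_1 = (2.77×10^-8)(794)/(1.911e-06) = 11.51 Ω
Seg 2: A = π(d/2)² = π(1.4250e-04 m)² = 6.379e-08 m²
R_2 = (1.60×10^-8)(796)/(6.379e-08) = 199.6 Ω
Seg 3: A = π(1.63/2 mm)² = π(8.1500e-04 m)² = 2.087e-06 m²
R_3 = (1.60×10^-8)(174)/(2.087e-06) = 1.334 Ω
R_total = R_1 + R_2 + R_3 = 212 Ω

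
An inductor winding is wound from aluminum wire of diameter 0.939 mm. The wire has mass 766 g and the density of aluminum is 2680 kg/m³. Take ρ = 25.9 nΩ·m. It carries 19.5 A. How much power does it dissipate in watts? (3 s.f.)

5870 W

ρ = 25.9 nΩ·m = 2.59×10^-8 Ω·m
A = π(d/2)² = π(4.6950e-04 m)² = 6.9250e-07 m²
L = m/(density·A) = 0.766/(2680×6.9250e-07) = 412.7 m
R = ρL/A = (2.59×10^-8)(412.7)/(6.9250e-07) = 15.44 Ω
P = I²R = (19.5)² × 15.44 = 5870 W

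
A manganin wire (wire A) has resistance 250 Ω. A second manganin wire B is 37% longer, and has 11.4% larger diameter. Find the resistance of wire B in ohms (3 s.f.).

276 Ω

R ∝ L/d², so R_B/R_A = (1 + 37/100) × (1 + 11.4/100)⁻²
= 1.37 × 0.8058 = 1.104
R_B = 1.104 × 250 = 276 Ω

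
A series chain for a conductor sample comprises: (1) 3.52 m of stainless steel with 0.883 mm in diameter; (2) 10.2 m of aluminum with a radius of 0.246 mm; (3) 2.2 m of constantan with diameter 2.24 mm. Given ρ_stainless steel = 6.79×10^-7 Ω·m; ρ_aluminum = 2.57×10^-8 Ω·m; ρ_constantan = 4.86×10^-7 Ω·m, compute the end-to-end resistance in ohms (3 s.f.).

Seg 1: A = π(d/2)² = π(4.4150e-04 m)² = 6.124e-07 m²
R_1 = (6.79×10^-7)(3.52)/(6.124e-07) = 3.903 Ω
Seg 2: A = πr² = π(2.4600e-04 m)² = 1.901e-07 m²
R_2 = (2.57×10^-8)(10.2)/(1.901e-07) = 1.379 Ω
Seg 3: A = π(d/2)² = π(1.1200e-03 m)² = 3.941e-06 m²
R_3 = (4.86×10^-7)(2.2)/(3.941e-06) = 0.2713 Ω
R_total = R_1 + R_2 + R_3 = 5.55 Ω

5.55 Ω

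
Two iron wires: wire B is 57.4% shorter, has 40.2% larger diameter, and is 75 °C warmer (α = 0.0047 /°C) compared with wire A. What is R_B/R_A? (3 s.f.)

R ∝ ρL/d² with ρ ∝ (1+αΔT), so R_B/R_A = (1 − 57.4/100) × (1 + 40.2/100)⁻² × (1 + 0.0047×75)
= 0.426 × 0.5088 × 1.353 = 0.293

0.293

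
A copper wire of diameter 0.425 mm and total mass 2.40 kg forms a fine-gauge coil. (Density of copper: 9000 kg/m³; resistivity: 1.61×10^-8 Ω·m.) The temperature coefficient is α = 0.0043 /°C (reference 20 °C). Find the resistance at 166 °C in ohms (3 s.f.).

347 Ω

A = π(d/2)² = π(2.1250e-04 m)² = 1.4186e-07 m²
L = m/(density·A) = 2.4/(9000×1.4186e-07) = 1880 m
R = ρL/A = (1.61×10^-8)(1880)/(1.4186e-07) = 213.3 Ω
R(166 °C) = 213.3 × (1 + 0.0043×146) = 347 Ω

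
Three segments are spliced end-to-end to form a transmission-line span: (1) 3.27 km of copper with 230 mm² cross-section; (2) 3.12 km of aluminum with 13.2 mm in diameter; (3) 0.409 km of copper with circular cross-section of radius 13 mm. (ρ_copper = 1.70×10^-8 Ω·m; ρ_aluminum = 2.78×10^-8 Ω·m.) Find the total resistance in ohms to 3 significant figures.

0.889 Ω

Seg 1: A = 230 mm² = 2.300e-04 m²
R_1 = (1.70×10^-8)(3270)/(2.300e-04) = 0.2417 Ω
Seg 2: A = π(d/2)² = π(6.6000e-03 m)² = 1.368e-04 m²
R_2 = (2.78×10^-8)(3120)/(1.368e-04) = 0.6338 Ω
Seg 3: A = πr² = π(1.3000e-02 m)² = 5.309e-04 m²
R_3 = (1.70×10^-8)(409)/(5.309e-04) = 0.0131 Ω
R_total = R_1 + R_2 + R_3 = 0.889 Ω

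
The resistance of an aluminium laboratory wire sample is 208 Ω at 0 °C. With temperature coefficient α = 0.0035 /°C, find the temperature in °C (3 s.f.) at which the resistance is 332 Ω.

170 °C

R = R₀(1 + α(T − T₀)) ⇒ T = T₀ + (R/R₀ − 1)/α
T = 0 + (332/208 − 1)/0.0035 = 0 + (0.5962)/0.0035 = 170 °C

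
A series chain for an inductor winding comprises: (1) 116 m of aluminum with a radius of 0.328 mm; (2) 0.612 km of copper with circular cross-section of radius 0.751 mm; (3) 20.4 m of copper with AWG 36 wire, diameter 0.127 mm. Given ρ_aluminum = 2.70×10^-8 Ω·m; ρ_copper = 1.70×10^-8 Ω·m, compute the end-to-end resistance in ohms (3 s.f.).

Seg 1: A = πr² = π(3.2800e-04 m)² = 3.380e-07 m²
R_1 = (2.70×10^-8)(116)/(3.380e-07) = 9.267 Ω
Seg 2: A = πr² = π(7.5100e-04 m)² = 1.772e-06 m²
R_2 = (1.70×10^-8)(612)/(1.772e-06) = 5.872 Ω
Seg 3: A = π(0.127/2 mm)² = π(6.3500e-05 m)² = 1.267e-08 m²
R_3 = (1.70×10^-8)(20.4)/(1.267e-08) = 27.38 Ω
R_total = R_1 + R_2 + R_3 = 42.5 Ω

42.5 Ω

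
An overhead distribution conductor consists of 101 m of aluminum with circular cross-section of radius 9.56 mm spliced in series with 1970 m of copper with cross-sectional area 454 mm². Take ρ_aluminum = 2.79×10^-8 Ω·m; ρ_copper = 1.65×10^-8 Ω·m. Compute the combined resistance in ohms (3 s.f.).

0.0814 Ω

Segment 1: A = πr² = π(9.5600e-03 m)² = 2.871e-04 m²
R₁ = ρL/A = (2.79×10^-8)(101)/(2.871e-04) = 0.009814 Ω
Segment 2: A = 454 mm² = 4.540e-04 m²
R₂ = (1.65×10^-8)(1970)/(4.540e-04) = 0.0716 Ω
R = R₁ + R₂ = 0.0814 Ω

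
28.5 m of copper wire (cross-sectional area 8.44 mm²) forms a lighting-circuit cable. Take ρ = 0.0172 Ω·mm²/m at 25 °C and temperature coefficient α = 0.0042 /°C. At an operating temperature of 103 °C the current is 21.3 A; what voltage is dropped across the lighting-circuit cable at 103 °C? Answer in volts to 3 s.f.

1.64 V

ρ = 0.0172 Ω·mm²/m = 1.72×10^-8 Ω·m
A = 8.44 mm² = 8.440e-06 m²
R₍25₎ = ρL/A = (1.72×10^-8)(28.5)/(8.440e-06) = 0.05808 Ω
R₍103₎ = R₍25₎(1 + αΔT) = 0.05808 × (1 + 0.0042×78) = 0.07711 Ω
V = IR = 21.3 × 0.07711 = 1.64 V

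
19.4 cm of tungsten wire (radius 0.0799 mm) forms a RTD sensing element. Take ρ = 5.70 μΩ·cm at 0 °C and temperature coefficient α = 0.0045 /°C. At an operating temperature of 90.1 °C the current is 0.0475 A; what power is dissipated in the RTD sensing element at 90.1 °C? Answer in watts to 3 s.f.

0.00175 W

ρ = 5.70 μΩ·cm = 5.70×10^-8 Ω·m
A = πr² = π(7.9900e-05 m)² = 2.006e-08 m²
R₍0₎ = ρL/A = (5.70×10^-8)(0.194)/(2.006e-08) = 0.5514 Ω
R₍90.1₎ = R₍0₎(1 + αΔT) = 0.5514 × (1 + 0.0045×90.1) = 0.7749 Ω
P = I²R = (0.0475)² × 0.7749 = 0.00175 W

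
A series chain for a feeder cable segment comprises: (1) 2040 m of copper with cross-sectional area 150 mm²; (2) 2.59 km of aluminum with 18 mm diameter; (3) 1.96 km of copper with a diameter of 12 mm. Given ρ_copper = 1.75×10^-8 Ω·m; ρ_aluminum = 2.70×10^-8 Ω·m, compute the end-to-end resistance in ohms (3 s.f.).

Seg 1: A = 150 mm² = 1.500e-04 m²
R_1 = (1.75×10^-8)(2040)/(1.500e-04) = 0.238 Ω
Seg 2: A = π(d/2)² = π(9.0000e-03 m)² = 2.545e-04 m²
R_2 = (2.70×10^-8)(2590)/(2.545e-04) = 0.2748 Ω
Seg 3: A = π(d/2)² = π(6.0000e-03 m)² = 1.131e-04 m²
R_3 = (1.75×10^-8)(1960)/(1.131e-04) = 0.3033 Ω
R_total = R_1 + R_2 + R_3 = 0.816 Ω

0.816 Ω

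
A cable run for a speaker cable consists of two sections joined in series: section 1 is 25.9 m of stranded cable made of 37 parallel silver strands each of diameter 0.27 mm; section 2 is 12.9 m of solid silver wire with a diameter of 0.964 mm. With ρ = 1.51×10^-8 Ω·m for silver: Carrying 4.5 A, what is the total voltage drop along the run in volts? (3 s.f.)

2.03 V

Section 1: A_strand = π(1.3500e-04)² = 5.726e-08 m²; R₁ = ρL/(N·A_s) = (1.51×10^-8)(25.9)/(37×5.726e-08) = 0.1846 Ω
Section 2: A = π(d/2)² = π(4.8200e-04 m)² = 7.299e-07 m²
R₂ = (1.51×10^-8)(12.9)/(7.299e-07) = 0.2669 Ω
R = R₁ + R₂ = 0.4515 Ω
V = IR = 4.5 × 0.4515 = 2.03 V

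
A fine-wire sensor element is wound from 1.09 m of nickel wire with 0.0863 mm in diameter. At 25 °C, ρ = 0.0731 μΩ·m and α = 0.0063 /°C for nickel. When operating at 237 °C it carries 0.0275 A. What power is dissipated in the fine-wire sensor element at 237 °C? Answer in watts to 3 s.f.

0.0241 W

ρ = 0.0731 μΩ·m = 7.31×10^-8 Ω·m
A = π(d/2)² = π(4.3150e-05 m)² = 5.849e-09 m²
R₍25₎ = ρL/A = (7.31×10^-8)(1.09)/(5.849e-09) = 13.62 Ω
R₍237₎ = R₍25₎(1 + αΔT) = 13.62 × (1 + 0.0063×212) = 31.81 Ω
P = I²R = (0.0275)² × 31.81 = 0.0241 W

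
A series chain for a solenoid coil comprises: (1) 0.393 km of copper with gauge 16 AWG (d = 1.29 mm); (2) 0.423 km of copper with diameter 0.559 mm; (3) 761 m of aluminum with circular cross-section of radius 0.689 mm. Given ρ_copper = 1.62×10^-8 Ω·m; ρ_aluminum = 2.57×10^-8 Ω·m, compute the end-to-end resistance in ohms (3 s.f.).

Seg 1: A = π(1.29/2 mm)² = π(6.4500e-04 m)² = 1.307e-06 m²
R_1 = (1.62×10^-8)(393)/(1.307e-06) = 4.871 Ω
Seg 2: A = π(d/2)² = π(2.7950e-04 m)² = 2.454e-07 m²
R_2 = (1.62×10^-8)(423)/(2.454e-07) = 27.92 Ω
Seg 3: A = πr² = π(6.8900e-04 m)² = 1.491e-06 m²
R_3 = (2.57×10^-8)(761)/(1.491e-06) = 13.11 Ω
R_total = R_1 + R_2 + R_3 = 45.9 Ω

45.9 Ω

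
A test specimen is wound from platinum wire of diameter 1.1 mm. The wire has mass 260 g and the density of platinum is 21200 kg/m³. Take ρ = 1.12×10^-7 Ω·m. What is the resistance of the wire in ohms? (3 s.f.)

1.52 Ω

A = π(d/2)² = π(5.5000e-04 m)² = 9.5033e-07 m²
L = m/(density·A) = 0.26/(21200×9.5033e-07) = 12.91 m
R = ρL/A = (1.12×10^-7)(12.91)/(9.5033e-07) = 1.52 Ω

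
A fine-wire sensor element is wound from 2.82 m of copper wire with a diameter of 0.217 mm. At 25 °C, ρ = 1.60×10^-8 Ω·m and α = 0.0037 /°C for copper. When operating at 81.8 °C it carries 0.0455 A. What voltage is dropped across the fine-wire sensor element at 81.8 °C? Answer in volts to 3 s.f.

A = π(d/2)² = π(1.0850e-04 m)² = 3.698e-08 m²
R₍25₎ = ρL/A = (1.60×10^-8)(2.82)/(3.698e-08) = 1.22 Ω
R₍81.8₎ = R₍25₎(1 + αΔT) = 1.22 × (1 + 0.0037×56.8) = 1.476 Ω
V = IR = 0.0455 × 1.476 = 0.0672 V

0.0672 V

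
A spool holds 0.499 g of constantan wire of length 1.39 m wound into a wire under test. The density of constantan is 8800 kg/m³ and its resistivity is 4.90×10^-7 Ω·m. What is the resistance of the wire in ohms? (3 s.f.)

A = m/(density·L) = 4.990×10^-4/(8800×1.39) = 4.0795e-08 m²
R = ρL/A = (4.90×10^-7)(1.39)/(4.0795e-08) = 16.7 Ω

16.7 Ω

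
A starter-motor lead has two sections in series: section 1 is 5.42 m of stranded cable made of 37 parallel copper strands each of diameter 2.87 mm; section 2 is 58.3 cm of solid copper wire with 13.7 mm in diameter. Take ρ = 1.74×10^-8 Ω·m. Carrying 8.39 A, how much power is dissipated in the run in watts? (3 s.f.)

0.0326 W

Section 1: A_strand = π(1.4350e-03)² = 6.469e-06 m²; R₁ = ρL/(N·A_s) = (1.74×10^-8)(5.42)/(37×6.469e-06) = 3.940×10^-4 Ω
Section 2: A = π(d/2)² = π(6.8500e-03 m)² = 1.474e-04 m²
R₂ = (1.74×10^-8)(0.583)/(1.474e-04) = 6.882×10^-5 Ω
R = R₁ + R₂ = 4.628×10^-4 Ω
P = I²R = (8.39)² × 4.628×10^-4 = 0.0326 W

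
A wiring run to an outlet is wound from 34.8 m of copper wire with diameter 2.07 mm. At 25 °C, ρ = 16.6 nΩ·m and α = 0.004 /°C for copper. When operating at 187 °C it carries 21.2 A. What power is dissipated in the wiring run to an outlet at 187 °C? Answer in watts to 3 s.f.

127 W

ρ = 16.6 nΩ·m = 1.66×10^-8 Ω·m
A = π(d/2)² = π(1.0350e-03 m)² = 3.365e-06 m²
R₍25₎ = ρL/A = (1.66×10^-8)(34.8)/(3.365e-06) = 0.1717 Ω
R₍187₎ = R₍25₎(1 + αΔT) = 0.1717 × (1 + 0.004×162) = 0.2829 Ω
P = I²R = (21.2)² × 0.2829 = 127 W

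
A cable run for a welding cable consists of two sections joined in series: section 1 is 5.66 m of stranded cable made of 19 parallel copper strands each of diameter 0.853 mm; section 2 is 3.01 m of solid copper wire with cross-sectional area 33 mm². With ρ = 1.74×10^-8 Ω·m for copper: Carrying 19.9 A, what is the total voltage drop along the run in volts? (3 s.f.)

0.212 V

Section 1: A_strand = π(4.2650e-04)² = 5.715e-07 m²; R₁ = ρL/(N·A_s) = (1.74×10^-8)(5.66)/(19×5.715e-07) = 0.00907 Ω
Section 2: A = 33 mm² = 3.300e-05 m²
R₂ = (1.74×10^-8)(3.01)/(3.300e-05) = 0.001587 Ω
R = R₁ + R₂ = 0.01066 Ω
V = IR = 19.9 × 0.01066 = 0.212 V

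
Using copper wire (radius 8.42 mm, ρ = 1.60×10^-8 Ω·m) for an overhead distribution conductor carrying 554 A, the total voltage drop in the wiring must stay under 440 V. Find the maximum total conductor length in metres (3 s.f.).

A = πr² = π(8.4200e-03 m)² = 2.227e-04 m²
L_max = V_max·A/(1·ρI) = (440)(2.227e-04)/(1.60×10^-8×554) = 11100 m

11100 m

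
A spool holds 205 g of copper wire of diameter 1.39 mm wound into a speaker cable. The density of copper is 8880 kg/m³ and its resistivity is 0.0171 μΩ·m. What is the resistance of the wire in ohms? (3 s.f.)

0.171 Ω

ρ = 0.0171 μΩ·m = 1.71×10^-8 Ω·m
A = π(d/2)² = π(6.9500e-04 m)² = 1.5175e-06 m²
L = m/(density·A) = 0.205/(8880×1.5175e-06) = 15.21 m
R = ρL/A = (1.71×10^-8)(15.21)/(1.5175e-06) = 0.171 Ω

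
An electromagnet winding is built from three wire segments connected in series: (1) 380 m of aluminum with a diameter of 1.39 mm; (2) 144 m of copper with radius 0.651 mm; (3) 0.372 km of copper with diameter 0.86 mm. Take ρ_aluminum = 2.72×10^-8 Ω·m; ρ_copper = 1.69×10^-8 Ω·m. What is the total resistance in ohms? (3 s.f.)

19.5 Ω

Seg 1: A = π(d/2)² = π(6.9500e-04 m)² = 1.517e-06 m²
R_1 = (2.72×10^-8)(380)/(1.517e-06) = 6.811 Ω
Seg 2: A = πr² = π(6.5100e-04 m)² = 1.331e-06 m²
R_2 = (1.69×10^-8)(144)/(1.331e-06) = 1.828 Ω
Seg 3: A = π(d/2)² = π(4.3000e-04 m)² = 5.809e-07 m²
R_3 = (1.69×10^-8)(372)/(5.809e-07) = 10.82 Ω
R_total = R_1 + R_2 + R_3 = 19.5 Ω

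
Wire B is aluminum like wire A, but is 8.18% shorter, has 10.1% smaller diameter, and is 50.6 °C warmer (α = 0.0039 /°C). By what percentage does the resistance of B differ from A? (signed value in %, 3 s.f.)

36.0%

R ∝ ρL/d² with ρ ∝ (1+αΔT), so R_B/R_A = (1 − 8.18/100) × (1 − 10.1/100)⁻² × (1 + 0.0039×50.6)
= 0.9182 × 1.237 × 1.197 = 1.36
(R_B − R_A)/R_A = 1.36 − 1 = 36.0%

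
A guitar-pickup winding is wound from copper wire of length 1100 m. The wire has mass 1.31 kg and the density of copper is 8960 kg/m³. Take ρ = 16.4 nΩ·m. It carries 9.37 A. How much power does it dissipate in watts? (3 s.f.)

11900 W

ρ = 16.4 nΩ·m = 1.64×10^-8 Ω·m
A = m/(density·L) = 1.31/(8960×1100) = 1.3291e-07 m²
R = ρL/A = (1.64×10^-8)(1100)/(1.3291e-07) = 135.7 Ω
P = I²R = (9.37)² × 135.7 = 11900 W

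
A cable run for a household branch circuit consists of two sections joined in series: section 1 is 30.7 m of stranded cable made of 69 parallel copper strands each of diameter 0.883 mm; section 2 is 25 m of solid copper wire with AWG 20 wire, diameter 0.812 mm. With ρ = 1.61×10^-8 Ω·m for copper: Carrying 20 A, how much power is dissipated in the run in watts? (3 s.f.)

316 W

Section 1: A_strand = π(4.4150e-04)² = 6.124e-07 m²; R₁ = ρL/(N·A_s) = (1.61×10^-8)(30.7)/(69×6.124e-07) = 0.0117 Ω
Section 2: A = π(0.812/2 mm)² = π(4.0600e-04 m)² = 5.178e-07 m²
R₂ = (1.61×10^-8)(25)/(5.178e-07) = 0.7773 Ω
R = R₁ + R₂ = 0.789 Ω
P = I²R = (20)² × 0.789 = 316 W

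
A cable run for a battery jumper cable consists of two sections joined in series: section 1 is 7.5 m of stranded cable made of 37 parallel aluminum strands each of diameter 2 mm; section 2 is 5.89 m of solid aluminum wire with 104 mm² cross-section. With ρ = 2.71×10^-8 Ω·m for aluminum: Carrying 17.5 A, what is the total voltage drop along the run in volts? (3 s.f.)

0.0575 V

Section 1: A_strand = π(1.0000e-03)² = 3.142e-06 m²; R₁ = ρL/(N·A_s) = (2.71×10^-8)(7.5)/(37×3.142e-06) = 0.001749 Ω
Section 2: A = 104 mm² = 1.040e-04 m²
R₂ = (2.71×10^-8)(5.89)/(1.040e-04) = 0.001535 Ω
R = R₁ + R₂ = 0.003283 Ω
V = IR = 17.5 × 0.003283 = 0.0575 V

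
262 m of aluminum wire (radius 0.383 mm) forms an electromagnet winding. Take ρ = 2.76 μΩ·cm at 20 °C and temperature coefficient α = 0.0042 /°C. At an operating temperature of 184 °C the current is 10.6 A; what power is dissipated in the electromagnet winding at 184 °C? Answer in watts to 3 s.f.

2980 W

ρ = 2.76 μΩ·cm = 2.76×10^-8 Ω·m
A = πr² = π(3.8300e-04 m)² = 4.608e-07 m²
R₍20₎ = ρL/A = (2.76×10^-8)(262)/(4.608e-07) = 15.69 Ω
R₍184₎ = R₍20₎(1 + αΔT) = 15.69 × (1 + 0.0042×164) = 26.5 Ω
P = I²R = (10.6)² × 26.5 = 2980 W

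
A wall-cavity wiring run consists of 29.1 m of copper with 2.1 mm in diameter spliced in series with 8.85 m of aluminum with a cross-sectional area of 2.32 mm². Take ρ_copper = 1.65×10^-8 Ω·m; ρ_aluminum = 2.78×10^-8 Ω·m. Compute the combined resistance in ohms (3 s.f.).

0.245 Ω

Segment 1: A = π(d/2)² = π(1.0500e-03 m)² = 3.464e-06 m²
R₁ = ρL/A = (1.65×10^-8)(29.1)/(3.464e-06) = 0.1386 Ω
Segment 2: A = 2.32 mm² = 2.320e-06 m²
R₂ = (2.78×10^-8)(8.85)/(2.320e-06) = 0.106 Ω
R = R₁ + R₂ = 0.245 Ω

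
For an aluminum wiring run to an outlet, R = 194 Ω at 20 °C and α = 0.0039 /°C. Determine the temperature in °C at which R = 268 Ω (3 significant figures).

R = R₀(1 + α(T − T₀)) ⇒ T = T₀ + (R/R₀ − 1)/α
T = 20 + (268/194 − 1)/0.0039 = 20 + (0.3814)/0.0039 = 118 °C

118 °C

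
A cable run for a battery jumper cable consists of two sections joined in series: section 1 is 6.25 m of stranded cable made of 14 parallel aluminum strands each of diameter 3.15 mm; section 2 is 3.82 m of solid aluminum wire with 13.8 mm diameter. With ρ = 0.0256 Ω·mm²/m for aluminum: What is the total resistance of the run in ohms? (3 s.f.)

0.00212 Ω

ρ = 0.0256 Ω·mm²/m = 2.56×10^-8 Ω·m
Section 1: A_strand = π(1.5750e-03)² = 7.793e-06 m²; R₁ = ρL/(N·A_s) = (2.56×10^-8)(6.25)/(14×7.793e-06) = 0.001466 Ω
Section 2: A = π(d/2)² = π(6.9000e-03 m)² = 1.496e-04 m²
R₂ = (2.56×10^-8)(3.82)/(1.496e-04) = 6.538×10^-4 Ω
R = R₁ + R₂ = 0.00212 Ω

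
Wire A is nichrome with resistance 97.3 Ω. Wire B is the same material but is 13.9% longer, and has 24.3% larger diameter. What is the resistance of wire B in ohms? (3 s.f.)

71.7 Ω

R ∝ L/d², so R_B/R_A = (1 + 13.9/100) × (1 + 24.3/100)⁻²
= 1.139 × 0.6472 = 0.7372
R_B = 0.7372 × 97.3 = 71.7 Ω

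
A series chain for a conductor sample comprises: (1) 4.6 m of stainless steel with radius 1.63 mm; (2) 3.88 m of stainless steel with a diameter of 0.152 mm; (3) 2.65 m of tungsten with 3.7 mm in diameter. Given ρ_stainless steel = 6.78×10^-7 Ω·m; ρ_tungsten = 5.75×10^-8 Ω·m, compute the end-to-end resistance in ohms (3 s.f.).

145 Ω

Seg 1: A = πr² = π(1.6300e-03 m)² = 8.347e-06 m²
R_1 = (6.78×10^-7)(4.6)/(8.347e-06) = 0.3736 Ω
Seg 2: A = π(d/2)² = π(7.6000e-05 m)² = 1.815e-08 m²
R_2 = (6.78×10^-7)(3.88)/(1.815e-08) = 145 Ω
Seg 3: A = π(d/2)² = π(1.8500e-03 m)² = 1.075e-05 m²
R_3 = (5.75×10^-8)(2.65)/(1.075e-05) = 0.01417 Ω
R_total = R_1 + R_2 + R_3 = 145 Ω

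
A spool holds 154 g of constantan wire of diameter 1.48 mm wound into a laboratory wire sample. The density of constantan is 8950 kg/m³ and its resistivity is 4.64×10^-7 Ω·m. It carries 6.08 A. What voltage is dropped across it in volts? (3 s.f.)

A = π(d/2)² = π(7.4000e-04 m)² = 1.7203e-06 m²
L = m/(density·A) = 0.154/(8950×1.7203e-06) = 10 m
R = ρL/A = (4.64×10^-7)(10)/(1.7203e-06) = 2.698 Ω
V = IR = 6.08 × 2.698 = 16.4 V

16.4 V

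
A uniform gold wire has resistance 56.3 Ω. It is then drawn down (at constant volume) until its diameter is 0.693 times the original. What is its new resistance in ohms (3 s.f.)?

Volume constant ⇒ L' = L/r² with r = 0.693. R' = ρL'/A' = ρ(L/r²)/(πr²d₀²/4) = R/r⁴.
R' = 4.336 × 56.3 = 244 Ω

244 Ω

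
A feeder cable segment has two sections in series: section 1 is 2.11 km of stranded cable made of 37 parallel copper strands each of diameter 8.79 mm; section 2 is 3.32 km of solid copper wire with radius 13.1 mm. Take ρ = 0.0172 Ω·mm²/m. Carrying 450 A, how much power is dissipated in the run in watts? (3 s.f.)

24700 W

ρ = 0.0172 Ω·mm²/m = 1.72×10^-8 Ω·m
Section 1: A_strand = π(4.3950e-03)² = 6.068e-05 m²; R₁ = ρL/(N·A_s) = (1.72×10^-8)(2110)/(37×6.068e-05) = 0.01616 Ω
Section 2: A = πr² = π(1.3100e-02 m)² = 5.391e-04 m²
R₂ = (1.72×10^-8)(3320)/(5.391e-04) = 0.1059 Ω
R = R₁ + R₂ = 0.1221 Ω
P = I²R = (450)² × 0.1221 = 24700 W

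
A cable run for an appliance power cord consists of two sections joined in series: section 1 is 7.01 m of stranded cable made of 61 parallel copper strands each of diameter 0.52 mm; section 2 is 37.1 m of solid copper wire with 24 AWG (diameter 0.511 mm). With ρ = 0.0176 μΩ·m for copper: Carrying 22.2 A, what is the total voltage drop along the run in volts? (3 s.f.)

ρ = 0.0176 μΩ·m = 1.76×10^-8 Ω·m
Section 1: A_strand = π(2.6000e-04)² = 2.124e-07 m²; R₁ = ρL/(N·A_s) = (1.76×10^-8)(7.01)/(61×2.124e-07) = 0.009524 Ω
Section 2: A = π(0.511/2 mm)² = π(2.5550e-04 m)² = 2.051e-07 m²
R₂ = (1.76×10^-8)(37.1)/(2.051e-07) = 3.184 Ω
R = R₁ + R₂ = 3.193 Ω
V = IR = 22.2 × 3.193 = 70.9 V

70.9 V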